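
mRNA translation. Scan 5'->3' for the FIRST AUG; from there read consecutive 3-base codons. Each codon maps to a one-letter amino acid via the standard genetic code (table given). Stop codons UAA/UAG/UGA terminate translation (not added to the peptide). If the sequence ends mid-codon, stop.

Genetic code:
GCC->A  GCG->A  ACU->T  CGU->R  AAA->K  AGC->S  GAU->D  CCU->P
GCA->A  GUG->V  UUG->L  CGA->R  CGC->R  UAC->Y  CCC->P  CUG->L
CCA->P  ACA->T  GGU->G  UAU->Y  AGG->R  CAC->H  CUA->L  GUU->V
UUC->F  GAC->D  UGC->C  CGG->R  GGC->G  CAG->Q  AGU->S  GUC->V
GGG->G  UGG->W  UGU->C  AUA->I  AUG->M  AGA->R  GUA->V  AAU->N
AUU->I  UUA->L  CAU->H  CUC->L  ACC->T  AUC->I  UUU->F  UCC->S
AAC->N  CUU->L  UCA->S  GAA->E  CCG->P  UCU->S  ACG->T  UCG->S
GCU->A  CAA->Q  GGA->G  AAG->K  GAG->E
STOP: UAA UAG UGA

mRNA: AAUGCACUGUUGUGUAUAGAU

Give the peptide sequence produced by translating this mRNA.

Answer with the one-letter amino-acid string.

start AUG at pos 1
pos 1: AUG -> M; peptide=M
pos 4: CAC -> H; peptide=MH
pos 7: UGU -> C; peptide=MHC
pos 10: UGU -> C; peptide=MHCC
pos 13: GUA -> V; peptide=MHCCV
pos 16: UAG -> STOP

Answer: MHCCV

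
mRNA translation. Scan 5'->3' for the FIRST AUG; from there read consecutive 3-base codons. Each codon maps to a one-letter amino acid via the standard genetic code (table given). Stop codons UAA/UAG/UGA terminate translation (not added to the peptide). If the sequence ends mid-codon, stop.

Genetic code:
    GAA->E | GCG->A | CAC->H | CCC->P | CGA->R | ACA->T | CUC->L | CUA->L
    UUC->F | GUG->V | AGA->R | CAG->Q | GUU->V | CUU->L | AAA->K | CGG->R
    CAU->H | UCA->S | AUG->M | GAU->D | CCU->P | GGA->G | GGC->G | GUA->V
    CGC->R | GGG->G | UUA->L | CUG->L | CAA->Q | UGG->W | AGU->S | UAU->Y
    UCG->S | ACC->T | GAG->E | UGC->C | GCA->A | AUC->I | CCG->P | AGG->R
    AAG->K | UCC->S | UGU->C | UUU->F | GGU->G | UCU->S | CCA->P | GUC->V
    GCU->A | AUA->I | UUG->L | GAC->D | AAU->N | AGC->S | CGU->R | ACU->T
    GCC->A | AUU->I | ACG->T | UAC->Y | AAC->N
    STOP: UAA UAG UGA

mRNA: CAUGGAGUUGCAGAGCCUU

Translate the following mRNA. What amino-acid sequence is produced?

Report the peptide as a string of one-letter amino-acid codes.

Answer: MELQSL

Derivation:
start AUG at pos 1
pos 1: AUG -> M; peptide=M
pos 4: GAG -> E; peptide=ME
pos 7: UUG -> L; peptide=MEL
pos 10: CAG -> Q; peptide=MELQ
pos 13: AGC -> S; peptide=MELQS
pos 16: CUU -> L; peptide=MELQSL
pos 19: only 0 nt remain (<3), stop (end of mRNA)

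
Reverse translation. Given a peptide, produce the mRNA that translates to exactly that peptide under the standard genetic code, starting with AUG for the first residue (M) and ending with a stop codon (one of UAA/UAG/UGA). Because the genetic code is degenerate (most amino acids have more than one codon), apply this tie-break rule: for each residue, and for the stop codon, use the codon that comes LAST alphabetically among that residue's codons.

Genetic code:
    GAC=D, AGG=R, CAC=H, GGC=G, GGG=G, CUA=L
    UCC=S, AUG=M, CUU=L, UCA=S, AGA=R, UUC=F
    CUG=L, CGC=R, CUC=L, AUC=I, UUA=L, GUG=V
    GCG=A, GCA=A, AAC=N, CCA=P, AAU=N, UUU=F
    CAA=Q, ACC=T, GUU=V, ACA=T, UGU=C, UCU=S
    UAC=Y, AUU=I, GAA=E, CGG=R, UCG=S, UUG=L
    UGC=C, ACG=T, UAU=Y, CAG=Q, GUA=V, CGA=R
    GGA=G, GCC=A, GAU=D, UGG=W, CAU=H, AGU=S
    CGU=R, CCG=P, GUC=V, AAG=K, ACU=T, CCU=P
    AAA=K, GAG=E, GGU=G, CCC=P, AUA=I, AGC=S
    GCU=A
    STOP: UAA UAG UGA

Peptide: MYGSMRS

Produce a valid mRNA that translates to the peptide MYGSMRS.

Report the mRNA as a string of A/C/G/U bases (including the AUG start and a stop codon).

Answer: mRNA: AUGUAUGGUUCUAUGCGUUCUUGA

Derivation:
residue 1: M -> AUG (start codon)
residue 2: Y codons sorted = UAC,UAU -> pick last = UAU
residue 3: G codons sorted = GGA,GGC,GGG,GGU -> pick last = GGU
residue 4: S codons sorted = AGC,AGU,UCA,UCC,UCG,UCU -> pick last = UCU
residue 5: M -> AUG (only codon)
residue 6: R codons sorted = AGA,AGG,CGA,CGC,CGG,CGU -> pick last = CGU
residue 7: S codons sorted = AGC,AGU,UCA,UCC,UCG,UCU -> pick last = UCU
terminator: stop codons sorted = UAA,UAG,UGA -> pick last = UGA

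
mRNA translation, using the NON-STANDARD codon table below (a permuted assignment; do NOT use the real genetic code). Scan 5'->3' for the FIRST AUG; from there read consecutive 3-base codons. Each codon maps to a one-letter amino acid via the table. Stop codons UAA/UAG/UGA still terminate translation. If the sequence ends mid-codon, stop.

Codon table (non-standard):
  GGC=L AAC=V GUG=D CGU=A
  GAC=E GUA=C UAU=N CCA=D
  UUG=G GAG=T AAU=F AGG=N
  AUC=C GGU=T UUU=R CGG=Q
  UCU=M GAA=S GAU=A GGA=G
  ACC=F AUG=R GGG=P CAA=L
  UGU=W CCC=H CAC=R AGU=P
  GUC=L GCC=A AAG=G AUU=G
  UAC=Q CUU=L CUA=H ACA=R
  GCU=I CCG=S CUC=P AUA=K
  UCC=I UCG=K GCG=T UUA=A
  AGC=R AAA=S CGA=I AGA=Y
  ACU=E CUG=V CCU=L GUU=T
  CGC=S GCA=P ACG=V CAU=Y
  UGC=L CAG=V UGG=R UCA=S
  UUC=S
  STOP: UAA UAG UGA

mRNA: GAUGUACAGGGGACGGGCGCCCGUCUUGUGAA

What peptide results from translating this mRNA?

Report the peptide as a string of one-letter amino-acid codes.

Answer: RQNGQTHLG

Derivation:
start AUG at pos 1
pos 1: AUG -> R; peptide=R
pos 4: UAC -> Q; peptide=RQ
pos 7: AGG -> N; peptide=RQN
pos 10: GGA -> G; peptide=RQNG
pos 13: CGG -> Q; peptide=RQNGQ
pos 16: GCG -> T; peptide=RQNGQT
pos 19: CCC -> H; peptide=RQNGQTH
pos 22: GUC -> L; peptide=RQNGQTHL
pos 25: UUG -> G; peptide=RQNGQTHLG
pos 28: UGA -> STOP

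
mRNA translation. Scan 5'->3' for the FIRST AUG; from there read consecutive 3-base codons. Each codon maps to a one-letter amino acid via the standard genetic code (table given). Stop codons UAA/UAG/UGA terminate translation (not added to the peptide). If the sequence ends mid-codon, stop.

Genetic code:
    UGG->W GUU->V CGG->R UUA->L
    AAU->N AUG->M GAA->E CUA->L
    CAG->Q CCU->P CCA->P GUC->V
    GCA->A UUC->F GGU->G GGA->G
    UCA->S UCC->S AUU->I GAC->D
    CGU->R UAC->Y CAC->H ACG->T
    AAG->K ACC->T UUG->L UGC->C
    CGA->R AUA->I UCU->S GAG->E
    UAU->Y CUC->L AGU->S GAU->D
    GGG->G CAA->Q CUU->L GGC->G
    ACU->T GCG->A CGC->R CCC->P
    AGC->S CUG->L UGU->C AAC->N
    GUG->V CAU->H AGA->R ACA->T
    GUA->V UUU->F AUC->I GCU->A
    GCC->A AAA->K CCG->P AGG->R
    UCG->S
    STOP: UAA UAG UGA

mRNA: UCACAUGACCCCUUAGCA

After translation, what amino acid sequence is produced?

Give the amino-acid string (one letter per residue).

start AUG at pos 4
pos 4: AUG -> M; peptide=M
pos 7: ACC -> T; peptide=MT
pos 10: CCU -> P; peptide=MTP
pos 13: UAG -> STOP

Answer: MTP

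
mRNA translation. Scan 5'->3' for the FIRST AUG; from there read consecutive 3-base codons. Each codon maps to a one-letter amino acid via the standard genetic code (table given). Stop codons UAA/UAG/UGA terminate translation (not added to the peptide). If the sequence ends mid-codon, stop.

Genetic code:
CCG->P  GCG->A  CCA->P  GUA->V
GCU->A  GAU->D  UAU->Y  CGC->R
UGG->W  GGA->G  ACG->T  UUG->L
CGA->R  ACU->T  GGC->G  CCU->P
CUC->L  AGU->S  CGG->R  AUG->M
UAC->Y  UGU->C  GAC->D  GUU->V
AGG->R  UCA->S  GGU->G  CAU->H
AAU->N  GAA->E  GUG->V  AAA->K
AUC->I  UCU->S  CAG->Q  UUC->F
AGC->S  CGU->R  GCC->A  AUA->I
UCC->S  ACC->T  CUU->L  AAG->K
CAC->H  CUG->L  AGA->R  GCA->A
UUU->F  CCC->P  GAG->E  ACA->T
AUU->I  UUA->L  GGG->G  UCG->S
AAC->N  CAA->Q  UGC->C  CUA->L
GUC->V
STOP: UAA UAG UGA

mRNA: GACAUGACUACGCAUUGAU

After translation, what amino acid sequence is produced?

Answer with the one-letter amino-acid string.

start AUG at pos 3
pos 3: AUG -> M; peptide=M
pos 6: ACU -> T; peptide=MT
pos 9: ACG -> T; peptide=MTT
pos 12: CAU -> H; peptide=MTTH
pos 15: UGA -> STOP

Answer: MTTH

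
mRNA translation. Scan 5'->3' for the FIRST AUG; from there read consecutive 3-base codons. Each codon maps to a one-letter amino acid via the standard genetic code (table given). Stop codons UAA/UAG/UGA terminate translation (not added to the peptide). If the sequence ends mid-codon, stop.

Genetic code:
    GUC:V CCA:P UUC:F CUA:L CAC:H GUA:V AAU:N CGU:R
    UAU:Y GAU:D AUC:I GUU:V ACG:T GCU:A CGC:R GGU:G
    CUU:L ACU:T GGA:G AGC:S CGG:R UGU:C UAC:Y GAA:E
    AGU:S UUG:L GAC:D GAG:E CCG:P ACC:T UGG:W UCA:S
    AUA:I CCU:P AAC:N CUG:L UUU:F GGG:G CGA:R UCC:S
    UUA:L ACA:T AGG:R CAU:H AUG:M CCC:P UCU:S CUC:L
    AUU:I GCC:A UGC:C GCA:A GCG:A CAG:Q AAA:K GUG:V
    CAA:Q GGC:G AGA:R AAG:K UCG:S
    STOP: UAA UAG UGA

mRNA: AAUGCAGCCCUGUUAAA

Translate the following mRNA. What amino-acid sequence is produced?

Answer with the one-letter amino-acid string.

Answer: MQPC

Derivation:
start AUG at pos 1
pos 1: AUG -> M; peptide=M
pos 4: CAG -> Q; peptide=MQ
pos 7: CCC -> P; peptide=MQP
pos 10: UGU -> C; peptide=MQPC
pos 13: UAA -> STOP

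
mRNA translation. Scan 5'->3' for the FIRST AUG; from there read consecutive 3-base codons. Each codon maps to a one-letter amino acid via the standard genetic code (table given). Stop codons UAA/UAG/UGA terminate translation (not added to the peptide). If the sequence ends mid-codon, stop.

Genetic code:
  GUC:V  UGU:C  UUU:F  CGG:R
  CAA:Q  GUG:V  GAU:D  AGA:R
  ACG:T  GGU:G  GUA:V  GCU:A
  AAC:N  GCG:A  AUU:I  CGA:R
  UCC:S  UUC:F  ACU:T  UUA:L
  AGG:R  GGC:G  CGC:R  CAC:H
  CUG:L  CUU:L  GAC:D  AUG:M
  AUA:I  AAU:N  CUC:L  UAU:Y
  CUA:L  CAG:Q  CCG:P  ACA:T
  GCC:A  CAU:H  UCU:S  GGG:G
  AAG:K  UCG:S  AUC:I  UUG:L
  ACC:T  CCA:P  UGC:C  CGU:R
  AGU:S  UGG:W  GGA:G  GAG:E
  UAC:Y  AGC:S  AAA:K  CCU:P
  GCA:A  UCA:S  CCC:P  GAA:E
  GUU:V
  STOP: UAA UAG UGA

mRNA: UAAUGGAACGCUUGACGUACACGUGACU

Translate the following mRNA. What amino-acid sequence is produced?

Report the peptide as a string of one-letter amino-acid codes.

Answer: MERLTYT

Derivation:
start AUG at pos 2
pos 2: AUG -> M; peptide=M
pos 5: GAA -> E; peptide=ME
pos 8: CGC -> R; peptide=MER
pos 11: UUG -> L; peptide=MERL
pos 14: ACG -> T; peptide=MERLT
pos 17: UAC -> Y; peptide=MERLTY
pos 20: ACG -> T; peptide=MERLTYT
pos 23: UGA -> STOP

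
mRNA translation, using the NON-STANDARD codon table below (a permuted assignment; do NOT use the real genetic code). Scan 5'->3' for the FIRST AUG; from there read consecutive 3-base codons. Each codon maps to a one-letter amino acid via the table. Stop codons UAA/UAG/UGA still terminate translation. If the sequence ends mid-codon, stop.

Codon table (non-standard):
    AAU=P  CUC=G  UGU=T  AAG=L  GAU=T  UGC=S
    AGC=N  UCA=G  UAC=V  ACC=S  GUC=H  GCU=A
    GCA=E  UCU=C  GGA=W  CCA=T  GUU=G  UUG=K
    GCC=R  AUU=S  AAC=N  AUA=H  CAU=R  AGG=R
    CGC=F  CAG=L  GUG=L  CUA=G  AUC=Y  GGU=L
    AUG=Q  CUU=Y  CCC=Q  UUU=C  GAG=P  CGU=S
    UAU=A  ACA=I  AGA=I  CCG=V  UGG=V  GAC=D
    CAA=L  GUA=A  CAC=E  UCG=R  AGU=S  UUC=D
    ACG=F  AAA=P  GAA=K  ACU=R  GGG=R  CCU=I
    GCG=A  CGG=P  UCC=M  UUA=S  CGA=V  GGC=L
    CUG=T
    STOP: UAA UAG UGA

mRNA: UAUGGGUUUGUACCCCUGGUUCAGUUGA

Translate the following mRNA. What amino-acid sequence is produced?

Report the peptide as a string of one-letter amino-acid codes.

start AUG at pos 1
pos 1: AUG -> Q; peptide=Q
pos 4: GGU -> L; peptide=QL
pos 7: UUG -> K; peptide=QLK
pos 10: UAC -> V; peptide=QLKV
pos 13: CCC -> Q; peptide=QLKVQ
pos 16: UGG -> V; peptide=QLKVQV
pos 19: UUC -> D; peptide=QLKVQVD
pos 22: AGU -> S; peptide=QLKVQVDS
pos 25: UGA -> STOP

Answer: QLKVQVDS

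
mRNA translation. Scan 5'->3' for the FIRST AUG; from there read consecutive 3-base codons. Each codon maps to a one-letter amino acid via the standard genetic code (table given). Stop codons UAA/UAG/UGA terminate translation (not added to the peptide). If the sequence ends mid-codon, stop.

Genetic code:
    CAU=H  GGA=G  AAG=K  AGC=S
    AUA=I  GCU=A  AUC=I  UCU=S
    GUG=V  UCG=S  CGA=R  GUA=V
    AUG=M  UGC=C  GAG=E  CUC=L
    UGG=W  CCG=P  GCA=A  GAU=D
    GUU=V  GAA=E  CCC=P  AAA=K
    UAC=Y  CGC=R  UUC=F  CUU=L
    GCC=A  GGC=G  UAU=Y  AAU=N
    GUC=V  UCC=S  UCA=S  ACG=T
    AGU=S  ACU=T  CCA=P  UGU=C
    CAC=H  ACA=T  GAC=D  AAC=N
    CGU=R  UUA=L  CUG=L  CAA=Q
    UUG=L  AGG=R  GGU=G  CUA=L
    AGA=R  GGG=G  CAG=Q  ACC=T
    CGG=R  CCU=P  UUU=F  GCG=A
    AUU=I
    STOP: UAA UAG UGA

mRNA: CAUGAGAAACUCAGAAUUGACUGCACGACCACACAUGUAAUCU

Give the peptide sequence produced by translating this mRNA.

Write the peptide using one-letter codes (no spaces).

Answer: MRNSELTARPHM

Derivation:
start AUG at pos 1
pos 1: AUG -> M; peptide=M
pos 4: AGA -> R; peptide=MR
pos 7: AAC -> N; peptide=MRN
pos 10: UCA -> S; peptide=MRNS
pos 13: GAA -> E; peptide=MRNSE
pos 16: UUG -> L; peptide=MRNSEL
pos 19: ACU -> T; peptide=MRNSELT
pos 22: GCA -> A; peptide=MRNSELTA
pos 25: CGA -> R; peptide=MRNSELTAR
pos 28: CCA -> P; peptide=MRNSELTARP
pos 31: CAC -> H; peptide=MRNSELTARPH
pos 34: AUG -> M; peptide=MRNSELTARPHM
pos 37: UAA -> STOP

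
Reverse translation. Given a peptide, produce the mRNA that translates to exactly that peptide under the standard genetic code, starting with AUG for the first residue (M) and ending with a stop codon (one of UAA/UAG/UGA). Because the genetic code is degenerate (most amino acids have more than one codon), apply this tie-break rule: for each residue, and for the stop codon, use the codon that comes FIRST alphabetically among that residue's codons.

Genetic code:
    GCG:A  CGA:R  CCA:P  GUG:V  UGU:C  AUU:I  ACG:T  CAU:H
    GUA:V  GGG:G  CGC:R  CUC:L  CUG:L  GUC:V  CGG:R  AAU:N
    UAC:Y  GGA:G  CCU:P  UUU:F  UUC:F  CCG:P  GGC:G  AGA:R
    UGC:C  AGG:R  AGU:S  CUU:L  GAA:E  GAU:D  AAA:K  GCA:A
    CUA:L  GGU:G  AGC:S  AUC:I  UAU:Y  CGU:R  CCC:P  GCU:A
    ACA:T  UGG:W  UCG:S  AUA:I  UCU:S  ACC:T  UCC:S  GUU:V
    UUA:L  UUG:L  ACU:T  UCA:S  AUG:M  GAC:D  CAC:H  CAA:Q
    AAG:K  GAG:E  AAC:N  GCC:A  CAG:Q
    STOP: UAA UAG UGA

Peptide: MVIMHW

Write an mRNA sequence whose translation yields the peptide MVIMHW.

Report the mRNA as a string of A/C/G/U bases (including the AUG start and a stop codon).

Answer: mRNA: AUGGUAAUAAUGCACUGGUAA

Derivation:
residue 1: M -> AUG (start codon)
residue 2: V codons sorted = GUA,GUC,GUG,GUU -> pick first = GUA
residue 3: I codons sorted = AUA,AUC,AUU -> pick first = AUA
residue 4: M -> AUG (only codon)
residue 5: H codons sorted = CAC,CAU -> pick first = CAC
residue 6: W -> UGG (only codon)
terminator: stop codons sorted = UAA,UAG,UGA -> pick first = UAA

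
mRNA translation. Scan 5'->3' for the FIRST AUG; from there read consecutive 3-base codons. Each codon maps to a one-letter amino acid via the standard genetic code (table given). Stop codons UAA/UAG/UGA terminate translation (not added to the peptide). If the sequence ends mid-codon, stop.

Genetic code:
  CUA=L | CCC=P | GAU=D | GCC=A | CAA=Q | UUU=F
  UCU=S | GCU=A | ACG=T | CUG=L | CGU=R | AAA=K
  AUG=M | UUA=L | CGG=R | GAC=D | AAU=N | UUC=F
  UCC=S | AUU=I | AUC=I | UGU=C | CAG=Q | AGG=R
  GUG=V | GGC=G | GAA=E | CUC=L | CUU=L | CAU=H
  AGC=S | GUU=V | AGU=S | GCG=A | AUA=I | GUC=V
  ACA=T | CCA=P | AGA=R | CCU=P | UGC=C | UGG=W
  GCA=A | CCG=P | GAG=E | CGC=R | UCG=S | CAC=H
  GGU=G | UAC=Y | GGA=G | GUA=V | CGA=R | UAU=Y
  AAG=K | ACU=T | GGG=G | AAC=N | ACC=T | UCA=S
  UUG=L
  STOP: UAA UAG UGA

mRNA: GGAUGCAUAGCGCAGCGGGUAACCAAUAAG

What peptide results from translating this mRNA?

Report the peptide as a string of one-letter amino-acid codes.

Answer: MHSAAGNQ

Derivation:
start AUG at pos 2
pos 2: AUG -> M; peptide=M
pos 5: CAU -> H; peptide=MH
pos 8: AGC -> S; peptide=MHS
pos 11: GCA -> A; peptide=MHSA
pos 14: GCG -> A; peptide=MHSAA
pos 17: GGU -> G; peptide=MHSAAG
pos 20: AAC -> N; peptide=MHSAAGN
pos 23: CAA -> Q; peptide=MHSAAGNQ
pos 26: UAA -> STOP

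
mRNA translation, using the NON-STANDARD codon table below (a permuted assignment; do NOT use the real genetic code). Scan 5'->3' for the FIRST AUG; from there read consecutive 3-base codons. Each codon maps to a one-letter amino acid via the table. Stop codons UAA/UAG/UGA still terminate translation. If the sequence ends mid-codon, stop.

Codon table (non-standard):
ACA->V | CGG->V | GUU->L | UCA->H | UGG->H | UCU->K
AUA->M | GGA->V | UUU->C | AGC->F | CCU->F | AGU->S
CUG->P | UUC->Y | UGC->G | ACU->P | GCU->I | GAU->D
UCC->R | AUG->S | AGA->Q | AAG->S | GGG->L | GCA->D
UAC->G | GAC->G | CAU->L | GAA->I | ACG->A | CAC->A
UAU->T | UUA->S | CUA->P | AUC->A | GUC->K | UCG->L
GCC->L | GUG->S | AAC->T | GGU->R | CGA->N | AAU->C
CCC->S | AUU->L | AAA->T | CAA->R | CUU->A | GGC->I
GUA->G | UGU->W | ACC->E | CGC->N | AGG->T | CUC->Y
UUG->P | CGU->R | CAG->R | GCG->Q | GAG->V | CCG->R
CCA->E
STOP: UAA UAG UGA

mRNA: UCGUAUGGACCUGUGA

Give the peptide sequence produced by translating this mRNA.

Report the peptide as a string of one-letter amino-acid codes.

Answer: SGP

Derivation:
start AUG at pos 4
pos 4: AUG -> S; peptide=S
pos 7: GAC -> G; peptide=SG
pos 10: CUG -> P; peptide=SGP
pos 13: UGA -> STOP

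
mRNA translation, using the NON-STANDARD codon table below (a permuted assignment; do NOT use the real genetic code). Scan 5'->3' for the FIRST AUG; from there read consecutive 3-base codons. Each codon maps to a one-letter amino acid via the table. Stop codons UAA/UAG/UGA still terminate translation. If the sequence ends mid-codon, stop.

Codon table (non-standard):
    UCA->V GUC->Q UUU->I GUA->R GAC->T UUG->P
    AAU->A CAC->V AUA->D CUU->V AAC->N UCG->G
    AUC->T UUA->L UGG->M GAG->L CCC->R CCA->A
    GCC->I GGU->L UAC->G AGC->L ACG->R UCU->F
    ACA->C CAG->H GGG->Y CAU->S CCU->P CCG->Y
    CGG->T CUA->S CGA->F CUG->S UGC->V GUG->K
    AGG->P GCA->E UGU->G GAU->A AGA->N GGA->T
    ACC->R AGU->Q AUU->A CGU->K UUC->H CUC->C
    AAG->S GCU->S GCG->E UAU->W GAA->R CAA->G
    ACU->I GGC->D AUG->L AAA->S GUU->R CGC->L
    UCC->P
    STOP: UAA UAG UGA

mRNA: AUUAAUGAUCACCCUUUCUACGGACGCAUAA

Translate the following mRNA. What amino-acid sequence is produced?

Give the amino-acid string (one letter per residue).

Answer: LTRVFRTE

Derivation:
start AUG at pos 4
pos 4: AUG -> L; peptide=L
pos 7: AUC -> T; peptide=LT
pos 10: ACC -> R; peptide=LTR
pos 13: CUU -> V; peptide=LTRV
pos 16: UCU -> F; peptide=LTRVF
pos 19: ACG -> R; peptide=LTRVFR
pos 22: GAC -> T; peptide=LTRVFRT
pos 25: GCA -> E; peptide=LTRVFRTE
pos 28: UAA -> STOP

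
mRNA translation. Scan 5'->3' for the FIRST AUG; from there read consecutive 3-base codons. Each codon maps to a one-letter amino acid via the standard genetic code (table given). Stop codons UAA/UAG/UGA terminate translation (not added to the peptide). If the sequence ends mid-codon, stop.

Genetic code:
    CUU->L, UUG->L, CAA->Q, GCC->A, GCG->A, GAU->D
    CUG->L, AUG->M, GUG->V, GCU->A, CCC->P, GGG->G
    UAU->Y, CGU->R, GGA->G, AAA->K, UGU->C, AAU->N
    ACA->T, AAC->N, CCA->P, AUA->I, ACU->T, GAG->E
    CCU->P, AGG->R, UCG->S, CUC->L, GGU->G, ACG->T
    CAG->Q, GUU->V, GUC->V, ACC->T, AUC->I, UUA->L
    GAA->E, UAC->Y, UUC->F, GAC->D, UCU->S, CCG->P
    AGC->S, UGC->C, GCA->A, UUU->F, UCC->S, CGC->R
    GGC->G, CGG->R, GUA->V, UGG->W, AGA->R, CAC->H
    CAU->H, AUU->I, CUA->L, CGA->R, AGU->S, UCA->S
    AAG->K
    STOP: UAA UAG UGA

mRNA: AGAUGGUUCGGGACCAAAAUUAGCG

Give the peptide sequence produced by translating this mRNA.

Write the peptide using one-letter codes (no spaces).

start AUG at pos 2
pos 2: AUG -> M; peptide=M
pos 5: GUU -> V; peptide=MV
pos 8: CGG -> R; peptide=MVR
pos 11: GAC -> D; peptide=MVRD
pos 14: CAA -> Q; peptide=MVRDQ
pos 17: AAU -> N; peptide=MVRDQN
pos 20: UAG -> STOP

Answer: MVRDQN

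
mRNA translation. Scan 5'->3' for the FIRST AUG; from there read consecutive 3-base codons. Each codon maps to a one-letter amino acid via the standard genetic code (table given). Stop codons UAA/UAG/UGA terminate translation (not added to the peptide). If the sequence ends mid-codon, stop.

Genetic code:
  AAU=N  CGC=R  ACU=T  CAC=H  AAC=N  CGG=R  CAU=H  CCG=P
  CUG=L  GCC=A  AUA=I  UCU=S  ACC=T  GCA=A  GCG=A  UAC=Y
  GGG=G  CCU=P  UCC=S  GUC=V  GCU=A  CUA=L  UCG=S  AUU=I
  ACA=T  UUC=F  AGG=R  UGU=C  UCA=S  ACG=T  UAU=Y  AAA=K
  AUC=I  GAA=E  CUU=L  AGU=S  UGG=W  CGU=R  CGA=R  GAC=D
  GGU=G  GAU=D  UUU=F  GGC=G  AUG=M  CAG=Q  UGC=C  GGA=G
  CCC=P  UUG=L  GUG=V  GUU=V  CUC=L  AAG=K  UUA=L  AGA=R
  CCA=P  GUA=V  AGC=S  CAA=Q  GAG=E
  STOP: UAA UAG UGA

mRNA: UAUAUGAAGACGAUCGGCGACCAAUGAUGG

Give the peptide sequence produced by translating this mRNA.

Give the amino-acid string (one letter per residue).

start AUG at pos 3
pos 3: AUG -> M; peptide=M
pos 6: AAG -> K; peptide=MK
pos 9: ACG -> T; peptide=MKT
pos 12: AUC -> I; peptide=MKTI
pos 15: GGC -> G; peptide=MKTIG
pos 18: GAC -> D; peptide=MKTIGD
pos 21: CAA -> Q; peptide=MKTIGDQ
pos 24: UGA -> STOP

Answer: MKTIGDQ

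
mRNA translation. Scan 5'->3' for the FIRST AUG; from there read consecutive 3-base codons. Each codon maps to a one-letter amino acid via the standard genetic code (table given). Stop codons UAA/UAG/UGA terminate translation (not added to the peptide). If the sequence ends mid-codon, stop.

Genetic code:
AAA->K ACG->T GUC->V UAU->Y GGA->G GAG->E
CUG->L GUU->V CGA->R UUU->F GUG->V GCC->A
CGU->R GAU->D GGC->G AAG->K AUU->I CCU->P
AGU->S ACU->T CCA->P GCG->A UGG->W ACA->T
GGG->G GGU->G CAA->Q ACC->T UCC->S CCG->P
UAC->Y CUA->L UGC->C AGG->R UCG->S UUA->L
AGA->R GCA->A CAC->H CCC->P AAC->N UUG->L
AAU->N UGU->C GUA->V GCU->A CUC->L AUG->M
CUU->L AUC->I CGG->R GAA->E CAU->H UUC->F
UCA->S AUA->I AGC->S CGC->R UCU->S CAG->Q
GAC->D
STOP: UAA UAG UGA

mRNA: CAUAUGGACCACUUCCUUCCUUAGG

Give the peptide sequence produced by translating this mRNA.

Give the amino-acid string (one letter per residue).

start AUG at pos 3
pos 3: AUG -> M; peptide=M
pos 6: GAC -> D; peptide=MD
pos 9: CAC -> H; peptide=MDH
pos 12: UUC -> F; peptide=MDHF
pos 15: CUU -> L; peptide=MDHFL
pos 18: CCU -> P; peptide=MDHFLP
pos 21: UAG -> STOP

Answer: MDHFLP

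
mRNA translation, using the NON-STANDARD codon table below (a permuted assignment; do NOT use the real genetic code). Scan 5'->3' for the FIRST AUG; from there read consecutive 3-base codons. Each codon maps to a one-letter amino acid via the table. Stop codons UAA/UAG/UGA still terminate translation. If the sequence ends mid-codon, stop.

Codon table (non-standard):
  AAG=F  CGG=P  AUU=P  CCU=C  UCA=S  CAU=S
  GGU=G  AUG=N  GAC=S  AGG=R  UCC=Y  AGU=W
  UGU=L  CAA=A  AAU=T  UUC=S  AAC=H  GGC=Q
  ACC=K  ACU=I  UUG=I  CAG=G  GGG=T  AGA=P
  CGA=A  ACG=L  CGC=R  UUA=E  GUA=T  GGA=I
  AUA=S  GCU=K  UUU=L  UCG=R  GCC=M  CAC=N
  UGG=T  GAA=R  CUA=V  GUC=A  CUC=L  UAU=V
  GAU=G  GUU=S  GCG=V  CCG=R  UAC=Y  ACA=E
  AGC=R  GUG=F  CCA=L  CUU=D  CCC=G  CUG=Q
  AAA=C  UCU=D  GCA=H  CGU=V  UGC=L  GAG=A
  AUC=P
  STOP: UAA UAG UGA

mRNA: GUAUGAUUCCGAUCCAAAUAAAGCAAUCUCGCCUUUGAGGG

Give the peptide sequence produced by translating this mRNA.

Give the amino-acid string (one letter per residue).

start AUG at pos 2
pos 2: AUG -> N; peptide=N
pos 5: AUU -> P; peptide=NP
pos 8: CCG -> R; peptide=NPR
pos 11: AUC -> P; peptide=NPRP
pos 14: CAA -> A; peptide=NPRPA
pos 17: AUA -> S; peptide=NPRPAS
pos 20: AAG -> F; peptide=NPRPASF
pos 23: CAA -> A; peptide=NPRPASFA
pos 26: UCU -> D; peptide=NPRPASFAD
pos 29: CGC -> R; peptide=NPRPASFADR
pos 32: CUU -> D; peptide=NPRPASFADRD
pos 35: UGA -> STOP

Answer: NPRPASFADRD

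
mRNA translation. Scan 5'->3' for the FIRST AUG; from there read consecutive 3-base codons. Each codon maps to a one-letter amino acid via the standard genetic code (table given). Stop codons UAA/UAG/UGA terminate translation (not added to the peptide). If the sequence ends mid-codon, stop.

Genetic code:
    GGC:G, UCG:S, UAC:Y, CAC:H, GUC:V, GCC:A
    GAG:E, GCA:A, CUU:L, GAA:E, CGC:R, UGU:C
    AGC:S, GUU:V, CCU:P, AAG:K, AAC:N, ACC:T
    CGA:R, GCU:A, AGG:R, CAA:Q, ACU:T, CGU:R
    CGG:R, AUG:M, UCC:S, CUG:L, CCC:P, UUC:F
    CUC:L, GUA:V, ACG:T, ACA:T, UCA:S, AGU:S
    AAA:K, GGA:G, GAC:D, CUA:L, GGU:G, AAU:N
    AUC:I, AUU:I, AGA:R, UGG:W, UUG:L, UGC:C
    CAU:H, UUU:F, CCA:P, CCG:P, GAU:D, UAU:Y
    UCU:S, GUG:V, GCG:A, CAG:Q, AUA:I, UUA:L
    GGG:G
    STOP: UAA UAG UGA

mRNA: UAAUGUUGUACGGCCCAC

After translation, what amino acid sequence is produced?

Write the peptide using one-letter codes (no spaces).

start AUG at pos 2
pos 2: AUG -> M; peptide=M
pos 5: UUG -> L; peptide=ML
pos 8: UAC -> Y; peptide=MLY
pos 11: GGC -> G; peptide=MLYG
pos 14: CCA -> P; peptide=MLYGP
pos 17: only 1 nt remain (<3), stop (end of mRNA)

Answer: MLYGP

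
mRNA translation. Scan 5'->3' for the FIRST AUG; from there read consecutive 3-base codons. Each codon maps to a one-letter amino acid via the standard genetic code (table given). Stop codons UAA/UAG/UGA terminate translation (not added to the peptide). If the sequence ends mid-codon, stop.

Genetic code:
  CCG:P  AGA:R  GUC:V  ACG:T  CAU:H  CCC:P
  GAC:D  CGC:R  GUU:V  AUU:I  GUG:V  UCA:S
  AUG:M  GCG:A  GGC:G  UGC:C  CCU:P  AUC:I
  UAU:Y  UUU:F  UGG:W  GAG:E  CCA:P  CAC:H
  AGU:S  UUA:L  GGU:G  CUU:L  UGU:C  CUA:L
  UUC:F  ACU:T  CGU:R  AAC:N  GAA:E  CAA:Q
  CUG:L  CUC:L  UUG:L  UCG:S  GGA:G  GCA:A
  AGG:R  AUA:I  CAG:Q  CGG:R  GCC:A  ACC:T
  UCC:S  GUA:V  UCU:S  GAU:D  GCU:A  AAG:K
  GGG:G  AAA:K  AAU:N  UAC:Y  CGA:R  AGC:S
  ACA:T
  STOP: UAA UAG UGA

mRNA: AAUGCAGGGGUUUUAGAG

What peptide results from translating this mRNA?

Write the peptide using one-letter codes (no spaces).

start AUG at pos 1
pos 1: AUG -> M; peptide=M
pos 4: CAG -> Q; peptide=MQ
pos 7: GGG -> G; peptide=MQG
pos 10: UUU -> F; peptide=MQGF
pos 13: UAG -> STOP

Answer: MQGF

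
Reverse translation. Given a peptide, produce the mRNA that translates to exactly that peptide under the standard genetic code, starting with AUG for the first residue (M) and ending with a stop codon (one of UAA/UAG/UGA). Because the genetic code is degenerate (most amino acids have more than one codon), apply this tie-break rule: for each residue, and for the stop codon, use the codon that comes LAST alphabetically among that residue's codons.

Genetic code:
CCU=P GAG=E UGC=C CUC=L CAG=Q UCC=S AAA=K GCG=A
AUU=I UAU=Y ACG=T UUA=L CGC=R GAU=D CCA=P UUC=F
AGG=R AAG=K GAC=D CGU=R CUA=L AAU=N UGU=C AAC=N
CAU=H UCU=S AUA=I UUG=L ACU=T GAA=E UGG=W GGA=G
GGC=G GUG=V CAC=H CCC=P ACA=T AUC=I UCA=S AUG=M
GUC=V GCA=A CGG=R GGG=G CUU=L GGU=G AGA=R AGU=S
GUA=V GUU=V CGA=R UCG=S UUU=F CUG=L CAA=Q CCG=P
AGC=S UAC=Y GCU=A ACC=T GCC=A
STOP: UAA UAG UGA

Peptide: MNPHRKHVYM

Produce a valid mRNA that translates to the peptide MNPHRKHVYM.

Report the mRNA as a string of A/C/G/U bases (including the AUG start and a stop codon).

residue 1: M -> AUG (start codon)
residue 2: N codons sorted = AAC,AAU -> pick last = AAU
residue 3: P codons sorted = CCA,CCC,CCG,CCU -> pick last = CCU
residue 4: H codons sorted = CAC,CAU -> pick last = CAU
residue 5: R codons sorted = AGA,AGG,CGA,CGC,CGG,CGU -> pick last = CGU
residue 6: K codons sorted = AAA,AAG -> pick last = AAG
residue 7: H codons sorted = CAC,CAU -> pick last = CAU
residue 8: V codons sorted = GUA,GUC,GUG,GUU -> pick last = GUU
residue 9: Y codons sorted = UAC,UAU -> pick last = UAU
residue 10: M -> AUG (only codon)
terminator: stop codons sorted = UAA,UAG,UGA -> pick last = UGA

Answer: mRNA: AUGAAUCCUCAUCGUAAGCAUGUUUAUAUGUGA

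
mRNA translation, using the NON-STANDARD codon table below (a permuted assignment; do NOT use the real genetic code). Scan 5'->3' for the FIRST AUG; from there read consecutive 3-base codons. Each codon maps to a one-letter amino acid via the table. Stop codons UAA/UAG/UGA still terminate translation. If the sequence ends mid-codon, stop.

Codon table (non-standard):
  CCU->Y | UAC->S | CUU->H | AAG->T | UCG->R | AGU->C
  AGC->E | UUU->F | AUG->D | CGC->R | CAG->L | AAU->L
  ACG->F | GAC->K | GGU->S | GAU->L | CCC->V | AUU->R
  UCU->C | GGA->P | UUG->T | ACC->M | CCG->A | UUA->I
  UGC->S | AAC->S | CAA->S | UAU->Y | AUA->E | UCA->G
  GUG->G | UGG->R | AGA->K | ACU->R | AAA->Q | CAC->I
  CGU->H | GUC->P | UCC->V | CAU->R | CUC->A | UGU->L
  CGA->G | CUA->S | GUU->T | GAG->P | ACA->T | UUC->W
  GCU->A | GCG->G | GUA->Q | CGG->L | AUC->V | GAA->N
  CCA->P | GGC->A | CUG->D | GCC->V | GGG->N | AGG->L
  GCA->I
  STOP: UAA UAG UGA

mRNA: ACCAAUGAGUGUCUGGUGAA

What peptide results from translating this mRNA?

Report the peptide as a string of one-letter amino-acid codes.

Answer: DCPR

Derivation:
start AUG at pos 4
pos 4: AUG -> D; peptide=D
pos 7: AGU -> C; peptide=DC
pos 10: GUC -> P; peptide=DCP
pos 13: UGG -> R; peptide=DCPR
pos 16: UGA -> STOP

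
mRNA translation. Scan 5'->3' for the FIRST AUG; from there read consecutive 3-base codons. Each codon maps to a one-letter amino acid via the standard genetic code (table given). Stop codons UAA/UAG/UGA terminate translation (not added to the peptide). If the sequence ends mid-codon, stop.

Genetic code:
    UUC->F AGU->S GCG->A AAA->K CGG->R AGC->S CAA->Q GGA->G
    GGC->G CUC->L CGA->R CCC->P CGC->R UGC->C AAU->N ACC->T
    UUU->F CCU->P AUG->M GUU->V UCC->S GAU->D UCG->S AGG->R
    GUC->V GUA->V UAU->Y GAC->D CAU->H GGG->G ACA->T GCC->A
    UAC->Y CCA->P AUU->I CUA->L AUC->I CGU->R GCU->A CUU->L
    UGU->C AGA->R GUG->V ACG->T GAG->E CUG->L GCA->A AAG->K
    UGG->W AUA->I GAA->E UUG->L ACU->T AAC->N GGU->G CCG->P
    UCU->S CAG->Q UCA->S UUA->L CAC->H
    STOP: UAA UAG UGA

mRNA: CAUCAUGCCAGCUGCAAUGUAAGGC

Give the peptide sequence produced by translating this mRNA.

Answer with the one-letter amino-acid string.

Answer: MPAAM

Derivation:
start AUG at pos 4
pos 4: AUG -> M; peptide=M
pos 7: CCA -> P; peptide=MP
pos 10: GCU -> A; peptide=MPA
pos 13: GCA -> A; peptide=MPAA
pos 16: AUG -> M; peptide=MPAAM
pos 19: UAA -> STOP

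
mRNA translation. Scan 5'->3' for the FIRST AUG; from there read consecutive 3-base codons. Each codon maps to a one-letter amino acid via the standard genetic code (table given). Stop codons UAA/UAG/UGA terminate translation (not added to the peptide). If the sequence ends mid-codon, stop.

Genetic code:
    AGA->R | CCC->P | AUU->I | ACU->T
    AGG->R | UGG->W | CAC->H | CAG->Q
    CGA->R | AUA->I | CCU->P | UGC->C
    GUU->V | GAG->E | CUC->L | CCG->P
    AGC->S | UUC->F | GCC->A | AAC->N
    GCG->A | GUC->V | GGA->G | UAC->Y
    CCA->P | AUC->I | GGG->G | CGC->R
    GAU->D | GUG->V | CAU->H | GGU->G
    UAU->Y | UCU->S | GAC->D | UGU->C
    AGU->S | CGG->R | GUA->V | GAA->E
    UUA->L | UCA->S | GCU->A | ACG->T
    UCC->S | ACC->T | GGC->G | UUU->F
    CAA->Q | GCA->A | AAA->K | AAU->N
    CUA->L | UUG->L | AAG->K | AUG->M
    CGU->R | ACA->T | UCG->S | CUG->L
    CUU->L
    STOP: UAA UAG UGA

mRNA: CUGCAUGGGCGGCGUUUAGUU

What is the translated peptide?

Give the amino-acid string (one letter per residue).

start AUG at pos 4
pos 4: AUG -> M; peptide=M
pos 7: GGC -> G; peptide=MG
pos 10: GGC -> G; peptide=MGG
pos 13: GUU -> V; peptide=MGGV
pos 16: UAG -> STOP

Answer: MGGV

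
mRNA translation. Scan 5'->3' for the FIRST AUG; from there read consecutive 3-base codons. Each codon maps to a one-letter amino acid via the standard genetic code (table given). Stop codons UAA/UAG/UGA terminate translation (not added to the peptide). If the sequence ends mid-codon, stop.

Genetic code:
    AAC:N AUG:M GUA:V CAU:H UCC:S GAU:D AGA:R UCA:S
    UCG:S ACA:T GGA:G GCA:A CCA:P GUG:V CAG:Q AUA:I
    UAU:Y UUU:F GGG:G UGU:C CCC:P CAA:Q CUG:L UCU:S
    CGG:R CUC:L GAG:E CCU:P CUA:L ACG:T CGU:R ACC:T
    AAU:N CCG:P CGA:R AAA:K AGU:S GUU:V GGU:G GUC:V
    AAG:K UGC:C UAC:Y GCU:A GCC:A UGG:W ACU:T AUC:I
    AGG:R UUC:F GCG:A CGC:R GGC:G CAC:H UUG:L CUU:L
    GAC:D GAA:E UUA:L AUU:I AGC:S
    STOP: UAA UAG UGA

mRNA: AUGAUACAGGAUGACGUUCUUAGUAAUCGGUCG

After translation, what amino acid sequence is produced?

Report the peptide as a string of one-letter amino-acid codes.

start AUG at pos 0
pos 0: AUG -> M; peptide=M
pos 3: AUA -> I; peptide=MI
pos 6: CAG -> Q; peptide=MIQ
pos 9: GAU -> D; peptide=MIQD
pos 12: GAC -> D; peptide=MIQDD
pos 15: GUU -> V; peptide=MIQDDV
pos 18: CUU -> L; peptide=MIQDDVL
pos 21: AGU -> S; peptide=MIQDDVLS
pos 24: AAU -> N; peptide=MIQDDVLSN
pos 27: CGG -> R; peptide=MIQDDVLSNR
pos 30: UCG -> S; peptide=MIQDDVLSNRS
pos 33: only 0 nt remain (<3), stop (end of mRNA)

Answer: MIQDDVLSNRS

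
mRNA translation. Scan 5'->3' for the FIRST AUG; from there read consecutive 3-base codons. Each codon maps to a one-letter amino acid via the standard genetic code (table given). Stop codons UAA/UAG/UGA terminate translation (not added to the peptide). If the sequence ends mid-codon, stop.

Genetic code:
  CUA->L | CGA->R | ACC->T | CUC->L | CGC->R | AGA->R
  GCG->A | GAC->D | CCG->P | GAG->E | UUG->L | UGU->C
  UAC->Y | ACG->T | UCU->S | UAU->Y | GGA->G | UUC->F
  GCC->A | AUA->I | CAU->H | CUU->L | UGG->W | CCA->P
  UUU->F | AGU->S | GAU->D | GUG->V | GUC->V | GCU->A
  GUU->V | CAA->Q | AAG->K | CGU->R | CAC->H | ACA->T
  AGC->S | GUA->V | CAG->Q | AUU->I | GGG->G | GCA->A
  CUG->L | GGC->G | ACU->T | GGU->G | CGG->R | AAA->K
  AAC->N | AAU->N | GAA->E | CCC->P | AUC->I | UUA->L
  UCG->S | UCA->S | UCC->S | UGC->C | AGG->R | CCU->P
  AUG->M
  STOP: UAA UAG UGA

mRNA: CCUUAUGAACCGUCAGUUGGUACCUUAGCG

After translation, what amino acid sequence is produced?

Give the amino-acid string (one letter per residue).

start AUG at pos 4
pos 4: AUG -> M; peptide=M
pos 7: AAC -> N; peptide=MN
pos 10: CGU -> R; peptide=MNR
pos 13: CAG -> Q; peptide=MNRQ
pos 16: UUG -> L; peptide=MNRQL
pos 19: GUA -> V; peptide=MNRQLV
pos 22: CCU -> P; peptide=MNRQLVP
pos 25: UAG -> STOP

Answer: MNRQLVP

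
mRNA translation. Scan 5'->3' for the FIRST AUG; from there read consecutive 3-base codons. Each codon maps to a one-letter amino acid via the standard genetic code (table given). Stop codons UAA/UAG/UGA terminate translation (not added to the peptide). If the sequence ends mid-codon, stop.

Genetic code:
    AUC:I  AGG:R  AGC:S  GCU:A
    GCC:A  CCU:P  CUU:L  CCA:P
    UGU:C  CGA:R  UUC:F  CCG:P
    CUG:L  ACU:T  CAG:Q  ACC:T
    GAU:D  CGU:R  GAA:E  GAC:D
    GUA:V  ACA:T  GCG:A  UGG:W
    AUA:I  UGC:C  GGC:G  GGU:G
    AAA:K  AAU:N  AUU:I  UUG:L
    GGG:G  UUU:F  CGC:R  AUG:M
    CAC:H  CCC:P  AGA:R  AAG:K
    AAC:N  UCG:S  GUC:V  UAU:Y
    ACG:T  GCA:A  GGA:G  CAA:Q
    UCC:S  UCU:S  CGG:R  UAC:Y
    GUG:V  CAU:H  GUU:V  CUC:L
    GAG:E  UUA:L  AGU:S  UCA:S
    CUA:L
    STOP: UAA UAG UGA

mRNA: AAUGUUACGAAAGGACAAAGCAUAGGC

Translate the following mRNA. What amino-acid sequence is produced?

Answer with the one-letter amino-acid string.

start AUG at pos 1
pos 1: AUG -> M; peptide=M
pos 4: UUA -> L; peptide=ML
pos 7: CGA -> R; peptide=MLR
pos 10: AAG -> K; peptide=MLRK
pos 13: GAC -> D; peptide=MLRKD
pos 16: AAA -> K; peptide=MLRKDK
pos 19: GCA -> A; peptide=MLRKDKA
pos 22: UAG -> STOP

Answer: MLRKDKA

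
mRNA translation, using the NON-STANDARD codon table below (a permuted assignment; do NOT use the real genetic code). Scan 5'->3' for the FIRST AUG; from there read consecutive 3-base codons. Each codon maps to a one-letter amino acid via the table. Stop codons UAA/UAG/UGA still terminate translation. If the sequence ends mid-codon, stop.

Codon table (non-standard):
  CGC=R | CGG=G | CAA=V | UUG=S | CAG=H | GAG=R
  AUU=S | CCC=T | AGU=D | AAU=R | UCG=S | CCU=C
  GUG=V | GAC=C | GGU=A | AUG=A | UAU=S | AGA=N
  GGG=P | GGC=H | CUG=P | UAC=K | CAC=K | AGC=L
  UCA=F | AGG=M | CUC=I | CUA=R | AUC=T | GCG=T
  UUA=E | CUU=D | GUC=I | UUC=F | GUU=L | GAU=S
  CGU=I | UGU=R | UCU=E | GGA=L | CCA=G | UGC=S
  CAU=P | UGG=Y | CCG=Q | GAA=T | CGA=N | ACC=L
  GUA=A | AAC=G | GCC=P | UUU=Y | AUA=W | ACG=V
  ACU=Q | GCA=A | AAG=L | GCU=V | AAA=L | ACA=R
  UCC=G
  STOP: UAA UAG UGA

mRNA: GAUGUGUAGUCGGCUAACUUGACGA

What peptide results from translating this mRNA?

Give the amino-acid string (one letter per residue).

Answer: ARDGRQ

Derivation:
start AUG at pos 1
pos 1: AUG -> A; peptide=A
pos 4: UGU -> R; peptide=AR
pos 7: AGU -> D; peptide=ARD
pos 10: CGG -> G; peptide=ARDG
pos 13: CUA -> R; peptide=ARDGR
pos 16: ACU -> Q; peptide=ARDGRQ
pos 19: UGA -> STOP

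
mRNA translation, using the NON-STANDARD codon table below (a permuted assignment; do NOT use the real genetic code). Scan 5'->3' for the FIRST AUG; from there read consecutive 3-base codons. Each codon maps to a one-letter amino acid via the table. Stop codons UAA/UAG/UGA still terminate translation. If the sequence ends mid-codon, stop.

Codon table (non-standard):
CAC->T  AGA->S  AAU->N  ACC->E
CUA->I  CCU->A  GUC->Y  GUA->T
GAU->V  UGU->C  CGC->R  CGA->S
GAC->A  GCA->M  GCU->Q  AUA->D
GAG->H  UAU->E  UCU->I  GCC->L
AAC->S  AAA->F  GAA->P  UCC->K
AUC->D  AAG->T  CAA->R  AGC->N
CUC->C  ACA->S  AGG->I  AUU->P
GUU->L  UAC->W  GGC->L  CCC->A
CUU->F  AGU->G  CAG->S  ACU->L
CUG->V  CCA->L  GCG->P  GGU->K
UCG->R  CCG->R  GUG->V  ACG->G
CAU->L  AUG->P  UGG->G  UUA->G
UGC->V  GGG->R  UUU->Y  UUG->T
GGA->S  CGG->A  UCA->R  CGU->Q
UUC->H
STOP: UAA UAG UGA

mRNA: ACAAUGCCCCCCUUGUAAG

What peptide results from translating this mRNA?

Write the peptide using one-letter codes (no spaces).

start AUG at pos 3
pos 3: AUG -> P; peptide=P
pos 6: CCC -> A; peptide=PA
pos 9: CCC -> A; peptide=PAA
pos 12: UUG -> T; peptide=PAAT
pos 15: UAA -> STOP

Answer: PAAT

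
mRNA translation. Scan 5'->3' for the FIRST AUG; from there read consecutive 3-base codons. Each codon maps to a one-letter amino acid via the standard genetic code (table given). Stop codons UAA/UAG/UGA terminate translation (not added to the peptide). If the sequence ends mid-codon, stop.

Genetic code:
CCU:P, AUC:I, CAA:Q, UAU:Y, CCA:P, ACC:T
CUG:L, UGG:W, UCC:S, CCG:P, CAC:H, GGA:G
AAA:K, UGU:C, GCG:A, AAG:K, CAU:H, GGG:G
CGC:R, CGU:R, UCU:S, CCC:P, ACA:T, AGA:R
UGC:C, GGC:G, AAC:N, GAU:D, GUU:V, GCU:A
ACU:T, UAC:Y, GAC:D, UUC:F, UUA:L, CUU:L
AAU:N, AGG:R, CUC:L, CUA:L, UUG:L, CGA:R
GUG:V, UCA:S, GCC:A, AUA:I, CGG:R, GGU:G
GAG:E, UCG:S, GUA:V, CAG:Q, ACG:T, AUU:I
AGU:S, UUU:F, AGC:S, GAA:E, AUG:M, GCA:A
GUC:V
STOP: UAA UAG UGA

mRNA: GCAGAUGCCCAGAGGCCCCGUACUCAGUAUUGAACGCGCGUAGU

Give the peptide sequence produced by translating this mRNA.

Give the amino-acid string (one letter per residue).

start AUG at pos 4
pos 4: AUG -> M; peptide=M
pos 7: CCC -> P; peptide=MP
pos 10: AGA -> R; peptide=MPR
pos 13: GGC -> G; peptide=MPRG
pos 16: CCC -> P; peptide=MPRGP
pos 19: GUA -> V; peptide=MPRGPV
pos 22: CUC -> L; peptide=MPRGPVL
pos 25: AGU -> S; peptide=MPRGPVLS
pos 28: AUU -> I; peptide=MPRGPVLSI
pos 31: GAA -> E; peptide=MPRGPVLSIE
pos 34: CGC -> R; peptide=MPRGPVLSIER
pos 37: GCG -> A; peptide=MPRGPVLSIERA
pos 40: UAG -> STOP

Answer: MPRGPVLSIERA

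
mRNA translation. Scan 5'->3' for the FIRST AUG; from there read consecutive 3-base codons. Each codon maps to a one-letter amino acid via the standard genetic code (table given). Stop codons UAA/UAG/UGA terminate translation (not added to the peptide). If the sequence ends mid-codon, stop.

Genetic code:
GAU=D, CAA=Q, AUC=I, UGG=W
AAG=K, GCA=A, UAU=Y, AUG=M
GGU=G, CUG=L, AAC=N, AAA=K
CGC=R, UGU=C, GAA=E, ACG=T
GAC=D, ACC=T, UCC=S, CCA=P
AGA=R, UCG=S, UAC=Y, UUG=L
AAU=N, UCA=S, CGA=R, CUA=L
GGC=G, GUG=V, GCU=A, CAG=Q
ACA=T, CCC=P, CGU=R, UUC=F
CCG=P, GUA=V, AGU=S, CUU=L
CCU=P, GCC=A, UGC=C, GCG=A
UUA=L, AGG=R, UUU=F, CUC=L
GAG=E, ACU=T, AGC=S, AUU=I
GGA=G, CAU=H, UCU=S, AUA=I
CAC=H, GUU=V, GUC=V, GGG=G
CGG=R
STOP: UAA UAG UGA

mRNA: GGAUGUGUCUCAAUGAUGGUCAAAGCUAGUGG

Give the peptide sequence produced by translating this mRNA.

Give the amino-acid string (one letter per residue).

Answer: MCLNDGQS

Derivation:
start AUG at pos 2
pos 2: AUG -> M; peptide=M
pos 5: UGU -> C; peptide=MC
pos 8: CUC -> L; peptide=MCL
pos 11: AAU -> N; peptide=MCLN
pos 14: GAU -> D; peptide=MCLND
pos 17: GGU -> G; peptide=MCLNDG
pos 20: CAA -> Q; peptide=MCLNDGQ
pos 23: AGC -> S; peptide=MCLNDGQS
pos 26: UAG -> STOP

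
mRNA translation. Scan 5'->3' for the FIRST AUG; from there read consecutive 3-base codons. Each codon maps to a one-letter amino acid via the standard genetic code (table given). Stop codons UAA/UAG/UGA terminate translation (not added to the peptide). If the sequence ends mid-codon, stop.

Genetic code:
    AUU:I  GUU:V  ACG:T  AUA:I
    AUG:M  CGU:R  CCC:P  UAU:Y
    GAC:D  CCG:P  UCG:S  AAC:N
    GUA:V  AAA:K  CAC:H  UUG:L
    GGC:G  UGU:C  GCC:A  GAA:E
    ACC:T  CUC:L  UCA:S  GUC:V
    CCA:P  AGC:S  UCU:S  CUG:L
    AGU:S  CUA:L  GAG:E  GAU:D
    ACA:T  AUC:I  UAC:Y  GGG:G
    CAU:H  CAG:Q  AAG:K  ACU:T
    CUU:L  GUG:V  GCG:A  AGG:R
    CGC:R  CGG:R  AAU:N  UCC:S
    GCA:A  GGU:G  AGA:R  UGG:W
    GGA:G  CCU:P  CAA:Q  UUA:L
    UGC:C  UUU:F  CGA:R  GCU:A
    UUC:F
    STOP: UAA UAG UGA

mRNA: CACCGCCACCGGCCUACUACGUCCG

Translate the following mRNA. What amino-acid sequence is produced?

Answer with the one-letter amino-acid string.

Answer: (empty: no AUG start codon)

Derivation:
no AUG start codon found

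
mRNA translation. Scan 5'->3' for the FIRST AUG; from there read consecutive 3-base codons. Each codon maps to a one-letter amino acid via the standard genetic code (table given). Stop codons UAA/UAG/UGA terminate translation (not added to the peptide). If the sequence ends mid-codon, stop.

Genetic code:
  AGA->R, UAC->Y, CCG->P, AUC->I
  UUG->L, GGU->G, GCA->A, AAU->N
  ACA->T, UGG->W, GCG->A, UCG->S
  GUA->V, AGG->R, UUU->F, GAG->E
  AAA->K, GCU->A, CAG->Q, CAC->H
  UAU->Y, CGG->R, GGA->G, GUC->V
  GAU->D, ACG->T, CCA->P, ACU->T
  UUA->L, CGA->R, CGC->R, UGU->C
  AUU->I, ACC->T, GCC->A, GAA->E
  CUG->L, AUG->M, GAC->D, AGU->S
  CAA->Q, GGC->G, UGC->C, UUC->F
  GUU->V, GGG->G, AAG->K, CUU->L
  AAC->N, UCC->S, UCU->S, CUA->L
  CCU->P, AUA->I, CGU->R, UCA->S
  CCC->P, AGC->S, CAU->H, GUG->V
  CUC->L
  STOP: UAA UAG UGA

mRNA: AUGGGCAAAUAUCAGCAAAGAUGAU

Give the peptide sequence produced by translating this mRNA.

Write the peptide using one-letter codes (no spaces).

Answer: MGKYQQR

Derivation:
start AUG at pos 0
pos 0: AUG -> M; peptide=M
pos 3: GGC -> G; peptide=MG
pos 6: AAA -> K; peptide=MGK
pos 9: UAU -> Y; peptide=MGKY
pos 12: CAG -> Q; peptide=MGKYQ
pos 15: CAA -> Q; peptide=MGKYQQ
pos 18: AGA -> R; peptide=MGKYQQR
pos 21: UGA -> STOP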